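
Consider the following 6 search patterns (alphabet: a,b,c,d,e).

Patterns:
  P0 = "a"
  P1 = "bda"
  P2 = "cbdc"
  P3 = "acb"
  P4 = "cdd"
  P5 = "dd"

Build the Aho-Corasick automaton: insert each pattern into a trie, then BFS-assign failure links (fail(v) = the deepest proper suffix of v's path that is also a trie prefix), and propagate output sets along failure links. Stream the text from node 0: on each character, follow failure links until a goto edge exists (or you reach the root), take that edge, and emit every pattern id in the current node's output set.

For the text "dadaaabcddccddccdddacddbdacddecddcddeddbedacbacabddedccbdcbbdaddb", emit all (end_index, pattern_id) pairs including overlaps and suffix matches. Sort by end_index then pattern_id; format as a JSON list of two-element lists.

Construct AC machine:
Trie (insert patterns):
  n0 'ε': a→1 b→2 c→5 d→13
  n1 'a': c→9  [P0 ends]
  n2 'b': d→3
  n3 'bd': a→4
  n4 'bda': ·  [P1 ends]
  n5 'c': b→6 d→11
  n6 'cb': d→7
  n7 'cbd': c→8
  n8 'cbdc': ·  [P2 ends]
  n9 'ac': b→10
  n10 'acb': ·  [P3 ends]
  n11 'cd': d→12
  n12 'cdd': ·  [P4 ends]
  n13 'd': d→14
  n14 'dd': ·  [P5 ends]

Failure links (BFS by depth):
  n1('a'): parent n0 fail=0; on 'a' 0 → fail=0;  out {0}∪∅={0}
  n2('b'): parent n0 fail=0; on 'b' 0 → fail=0;  out ∅∪∅=∅
  n5('c'): parent n0 fail=0; on 'c' 0 → fail=0;  out ∅∪∅=∅
  n13('d'): parent n0 fail=0; on 'd' 0 → fail=0;  out ∅∪∅=∅
  n3('bd'): parent n2 fail=0; on 'd' 0 → fail=13;  out ∅∪∅=∅
  n6('cb'): parent n5 fail=0; on 'b' 0 → fail=2;  out ∅∪∅=∅
  n9('ac'): parent n1 fail=0; on 'c' 0 → fail=5;  out ∅∪∅=∅
  n11('cd'): parent n5 fail=0; on 'd' 0 → fail=13;  out ∅∪∅=∅
  n14('dd'): parent n13 fail=0; on 'd' 0 → fail=13;  out {5}∪∅={5}
  n4('bda'): parent n3 fail=13; on 'a' 13→0 → fail=1;  out {1}∪{0}={0,1}
  n7('cbd'): parent n6 fail=2; on 'd' 2 → fail=3;  out ∅∪∅=∅
  n10('acb'): parent n9 fail=5; on 'b' 5 → fail=6;  out {3}∪∅={3}
  n12('cdd'): parent n11 fail=13; on 'd' 13 → fail=14;  out {4}∪{5}={4,5}
  n8('cbdc'): parent n7 fail=3; on 'c' 3→13→0 → fail=5;  out {2}∪∅={2}

Run:
pos 0 'd': at 13
pos 1 'a': at 1 (fail-walked)  ** P0@[1:1]
pos 2 'd': at 13 (fail-walked)
pos 3 'a': at 1 (fail-walked)  ** P0@[3:3]
pos 4 'a': at 1 (fail-walked)  ** P0@[4:4]
pos 5 'a': at 1 (fail-walked)  ** P0@[5:5]
pos 6 'b': at 2 (fail-walked)
pos 7 'c': at 5 (fail-walked)
pos 8 'd': at 11
pos 9 'd': at 12  ** P4@[7:9],P5@[8:9]
pos 10 'c': at 5 (fail-walked)
pos 11 'c': at 5 (fail-walked)
pos 12 'd': at 11
pos 13 'd': at 12  ** P4@[11:13],P5@[12:13]
pos 14 'c': at 5 (fail-walked)
pos 15 'c': at 5 (fail-walked)
pos 16 'd': at 11
pos 17 'd': at 12  ** P4@[15:17],P5@[16:17]
pos 18 'd': at 14 (fail-walked)  ** P5@[17:18]
pos 19 'a': at 1 (fail-walked)  ** P0@[19:19]
pos 20 'c': at 9
pos 21 'd': at 11 (fail-walked)
pos 22 'd': at 12  ** P4@[20:22],P5@[21:22]
pos 23 'b': at 2 (fail-walked)
pos 24 'd': at 3
pos 25 'a': at 4  ** P0@[25:25],P1@[23:25]
pos 26 'c': at 9 (fail-walked)
pos 27 'd': at 11 (fail-walked)
pos 28 'd': at 12  ** P4@[26:28],P5@[27:28]
pos 29 'e': at 0 (fail-walked)
pos 30 'c': at 5
pos 31 'd': at 11
pos 32 'd': at 12  ** P4@[30:32],P5@[31:32]
pos 33 'c': at 5 (fail-walked)
pos 34 'd': at 11
pos 35 'd': at 12  ** P4@[33:35],P5@[34:35]
pos 36 'e': at 0 (fail-walked)
pos 37 'd': at 13
pos 38 'd': at 14  ** P5@[37:38]
pos 39 'b': at 2 (fail-walked)
pos 40 'e': at 0 (fail-walked)
pos 41 'd': at 13
pos 42 'a': at 1 (fail-walked)  ** P0@[42:42]
pos 43 'c': at 9
pos 44 'b': at 10  ** P3@[42:44]
pos 45 'a': at 1 (fail-walked)  ** P0@[45:45]
pos 46 'c': at 9
pos 47 'a': at 1 (fail-walked)  ** P0@[47:47]
pos 48 'b': at 2 (fail-walked)
pos 49 'd': at 3
pos 50 'd': at 14 (fail-walked)  ** P5@[49:50]
pos 51 'e': at 0 (fail-walked)
pos 52 'd': at 13
pos 53 'c': at 5 (fail-walked)
pos 54 'c': at 5 (fail-walked)
pos 55 'b': at 6
pos 56 'd': at 7
pos 57 'c': at 8  ** P2@[54:57]
pos 58 'b': at 6 (fail-walked)
pos 59 'b': at 2 (fail-walked)
pos 60 'd': at 3
pos 61 'a': at 4  ** P0@[61:61],P1@[59:61]
pos 62 'd': at 13 (fail-walked)
pos 63 'd': at 14  ** P5@[62:63]
pos 64 'b': at 2 (fail-walked)

Result: [[1,0],[3,0],[4,0],[5,0],[9,4],[9,5],[13,4],[13,5],[17,4],[17,5],[18,5],[19,0],[22,4],[22,5],[25,0],[25,1],[28,4],[28,5],[32,4],[32,5],[35,4],[35,5],[38,5],[42,0],[44,3],[45,0],[47,0],[50,5],[57,2],[61,0],[61,1],[63,5]]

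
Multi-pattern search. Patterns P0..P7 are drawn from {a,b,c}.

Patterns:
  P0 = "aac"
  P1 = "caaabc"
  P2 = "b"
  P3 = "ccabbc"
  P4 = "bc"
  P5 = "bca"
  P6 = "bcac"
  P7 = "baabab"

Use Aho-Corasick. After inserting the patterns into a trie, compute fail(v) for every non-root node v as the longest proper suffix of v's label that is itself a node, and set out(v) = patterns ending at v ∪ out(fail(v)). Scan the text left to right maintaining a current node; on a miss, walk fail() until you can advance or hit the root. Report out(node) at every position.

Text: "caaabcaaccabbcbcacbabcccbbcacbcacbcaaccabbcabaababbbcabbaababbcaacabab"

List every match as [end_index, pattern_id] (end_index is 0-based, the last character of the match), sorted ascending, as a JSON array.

Build:
Trie nodes:
  n0 'ε': a→1 b→10 c→4
  n1 'a': a→2
  n2 'aa': c→3
  n3 'aac': ·  [P0 ends]
  n4 'c': a→5 c→11
  n5 'ca': a→6
  n6 'caa': a→7
  n7 'caaa': b→8
  n8 'caaab': c→9
  n9 'caaabc': ·  [P1 ends]
  n10 'b': a→19 c→16  [P2 ends]
  n11 'cc': a→12
  n12 'cca': b→13
  n13 'ccab': b→14
  n14 'ccabb': c→15
  n15 'ccabbc': ·  [P3 ends]
  n16 'bc': a→17  [P4 ends]
  n17 'bca': c→18  [P5 ends]
  n18 'bcac': ·  [P6 ends]
  n19 'ba': a→20
  n20 'baa': b→21
  n21 'baab': a→22
  n22 'baaba': b→23
  n23 'baabab': ·  [P7 ends]

BFS fail/out derivation:
  fail(1) 'a': from fail(0)=0 chase 'a': 0 ⇒ 0;  out=∅∪out(0)=∅
  fail(4) 'c': from fail(0)=0 chase 'c': 0 ⇒ 0;  out=∅∪out(0)=∅
  fail(10) 'b': from fail(0)=0 chase 'b': 0 ⇒ 0;  out={2}∪out(0)={2}
  fail(2) 'aa': from fail(1)=0 chase 'a': 0 ⇒ 1;  out=∅∪out(1)=∅
  fail(5) 'ca': from fail(4)=0 chase 'a': 0 ⇒ 1;  out=∅∪out(1)=∅
  fail(11) 'cc': from fail(4)=0 chase 'c': 0 ⇒ 4;  out=∅∪out(4)=∅
  fail(16) 'bc': from fail(10)=0 chase 'c': 0 ⇒ 4;  out={4}∪out(4)={4}
  fail(19) 'ba': from fail(10)=0 chase 'a': 0 ⇒ 1;  out=∅∪out(1)=∅
  fail(3) 'aac': from fail(2)=1 chase 'c': 1→0 ⇒ 4;  out={0}∪out(4)={0}
  fail(6) 'caa': from fail(5)=1 chase 'a': 1 ⇒ 2;  out=∅∪out(2)=∅
  fail(12) 'cca': from fail(11)=4 chase 'a': 4 ⇒ 5;  out=∅∪out(5)=∅
  fail(17) 'bca': from fail(16)=4 chase 'a': 4 ⇒ 5;  out={5}∪out(5)={5}
  fail(20) 'baa': from fail(19)=1 chase 'a': 1 ⇒ 2;  out=∅∪out(2)=∅
  fail(7) 'caaa': from fail(6)=2 chase 'a': 2→1 ⇒ 2;  out=∅∪out(2)=∅
  fail(13) 'ccab': from fail(12)=5 chase 'b': 5→1→0 ⇒ 10;  out=∅∪out(10)={2}
  fail(18) 'bcac': from fail(17)=5 chase 'c': 5→1→0 ⇒ 4;  out={6}∪out(4)={6}
  fail(21) 'baab': from fail(20)=2 chase 'b': 2→1→0 ⇒ 10;  out=∅∪out(10)={2}
  fail(8) 'caaab': from fail(7)=2 chase 'b': 2→1→0 ⇒ 10;  out=∅∪out(10)={2}
  fail(14) 'ccabb': from fail(13)=10 chase 'b': 10→0 ⇒ 10;  out=∅∪out(10)={2}
  fail(22) 'baaba': from fail(21)=10 chase 'a': 10 ⇒ 19;  out=∅∪out(19)=∅
  fail(9) 'caaabc': from fail(8)=10 chase 'c': 10 ⇒ 16;  out={1}∪out(16)={1,4}
  fail(15) 'ccabbc': from fail(14)=10 chase 'c': 10 ⇒ 16;  out={3}∪out(16)={3,4}
  fail(23) 'baabab': from fail(22)=19 chase 'b': 19→1→0 ⇒ 10;  out={7}∪out(10)={2,7}

Run:
[0] read 'c'  n0⇒n4
[1] read 'a'  n4⇒n5
[2] read 'a'  n5⇒n6
[3] read 'a'  n6⇒n7
[4] read 'b'  n7⇒n8  ** P2@[4:4]
[5] read 'c'  n8⇒n9  ** P1@[0:5],P4@[4:5]
[6] read 'a'  n9⇒n17 (fail-walked)  ** P5@[4:6]
[7] read 'a'  n17⇒n6 (fail-walked)
[8] read 'c'  n6⇒n3 (fail-walked)  ** P0@[6:8]
[9] read 'c'  n3⇒n11 (fail-walked)
[10] read 'a'  n11⇒n12
[11] read 'b'  n12⇒n13  ** P2@[11:11]
[12] read 'b'  n13⇒n14  ** P2@[12:12]
[13] read 'c'  n14⇒n15  ** P3@[8:13],P4@[12:13]
[14] read 'b'  n15⇒n10 (fail-walked)  ** P2@[14:14]
[15] read 'c'  n10⇒n16  ** P4@[14:15]
[16] read 'a'  n16⇒n17  ** P5@[14:16]
[17] read 'c'  n17⇒n18  ** P6@[14:17]
[18] read 'b'  n18⇒n10 (fail-walked)  ** P2@[18:18]
[19] read 'a'  n10⇒n19
[20] read 'b'  n19⇒n10 (fail-walked)  ** P2@[20:20]
[21] read 'c'  n10⇒n16  ** P4@[20:21]
[22] read 'c'  n16⇒n11 (fail-walked)
[23] read 'c'  n11⇒n11 (fail-walked)
[24] read 'b'  n11⇒n10 (fail-walked)  ** P2@[24:24]
[25] read 'b'  n10⇒n10 (fail-walked)  ** P2@[25:25]
[26] read 'c'  n10⇒n16  ** P4@[25:26]
[27] read 'a'  n16⇒n17  ** P5@[25:27]
[28] read 'c'  n17⇒n18  ** P6@[25:28]
[29] read 'b'  n18⇒n10 (fail-walked)  ** P2@[29:29]
[30] read 'c'  n10⇒n16  ** P4@[29:30]
[31] read 'a'  n16⇒n17  ** P5@[29:31]
[32] read 'c'  n17⇒n18  ** P6@[29:32]
[33] read 'b'  n18⇒n10 (fail-walked)  ** P2@[33:33]
[34] read 'c'  n10⇒n16  ** P4@[33:34]
[35] read 'a'  n16⇒n17  ** P5@[33:35]
[36] read 'a'  n17⇒n6 (fail-walked)
[37] read 'c'  n6⇒n3 (fail-walked)  ** P0@[35:37]
[38] read 'c'  n3⇒n11 (fail-walked)
[39] read 'a'  n11⇒n12
[40] read 'b'  n12⇒n13  ** P2@[40:40]
[41] read 'b'  n13⇒n14  ** P2@[41:41]
[42] read 'c'  n14⇒n15  ** P3@[37:42],P4@[41:42]
[43] read 'a'  n15⇒n17 (fail-walked)  ** P5@[41:43]
[44] read 'b'  n17⇒n10 (fail-walked)  ** P2@[44:44]
[45] read 'a'  n10⇒n19
[46] read 'a'  n19⇒n20
[47] read 'b'  n20⇒n21  ** P2@[47:47]
[48] read 'a'  n21⇒n22
[49] read 'b'  n22⇒n23  ** P2@[49:49],P7@[44:49]
[50] read 'b'  n23⇒n10 (fail-walked)  ** P2@[50:50]
[51] read 'b'  n10⇒n10 (fail-walked)  ** P2@[51:51]
[52] read 'c'  n10⇒n16  ** P4@[51:52]
[53] read 'a'  n16⇒n17  ** P5@[51:53]
[54] read 'b'  n17⇒n10 (fail-walked)  ** P2@[54:54]
[55] read 'b'  n10⇒n10 (fail-walked)  ** P2@[55:55]
[56] read 'a'  n10⇒n19
[57] read 'a'  n19⇒n20
[58] read 'b'  n20⇒n21  ** P2@[58:58]
[59] read 'a'  n21⇒n22
[60] read 'b'  n22⇒n23  ** P2@[60:60],P7@[55:60]
[61] read 'b'  n23⇒n10 (fail-walked)  ** P2@[61:61]
[62] read 'c'  n10⇒n16  ** P4@[61:62]
[63] read 'a'  n16⇒n17  ** P5@[61:63]
[64] read 'a'  n17⇒n6 (fail-walked)
[65] read 'c'  n6⇒n3 (fail-walked)  ** P0@[63:65]
[66] read 'a'  n3⇒n5 (fail-walked)
[67] read 'b'  n5⇒n10 (fail-walked)  ** P2@[67:67]
[68] read 'a'  n10⇒n19
[69] read 'b'  n19⇒n10 (fail-walked)  ** P2@[69:69]

Matches: [[4,2],[5,1],[5,4],[6,5],[8,0],[11,2],[12,2],[13,3],[13,4],[14,2],[15,4],[16,5],[17,6],[18,2],[20,2],[21,4],[24,2],[25,2],[26,4],[27,5],[28,6],[29,2],[30,4],[31,5],[32,6],[33,2],[34,4],[35,5],[37,0],[40,2],[41,2],[42,3],[42,4],[43,5],[44,2],[47,2],[49,2],[49,7],[50,2],[51,2],[52,4],[53,5],[54,2],[55,2],[58,2],[60,2],[60,7],[61,2],[62,4],[63,5],[65,0],[67,2],[69,2]]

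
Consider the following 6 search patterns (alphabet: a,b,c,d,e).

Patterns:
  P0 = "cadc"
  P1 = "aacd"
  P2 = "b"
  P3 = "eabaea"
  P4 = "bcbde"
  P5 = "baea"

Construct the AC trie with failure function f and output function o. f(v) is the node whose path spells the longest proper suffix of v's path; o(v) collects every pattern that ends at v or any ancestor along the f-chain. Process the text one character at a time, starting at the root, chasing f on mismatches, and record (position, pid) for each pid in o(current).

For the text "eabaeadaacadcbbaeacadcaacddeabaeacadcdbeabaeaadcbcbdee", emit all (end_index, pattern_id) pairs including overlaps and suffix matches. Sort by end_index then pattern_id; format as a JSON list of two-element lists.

Build:
Trie (insert patterns):
  n0 'ε': a→5 b→9 c→1 e→10
  n1 'c': a→2
  n2 'ca': d→3
  n3 'cad': c→4
  n4 'cadc': ·  ←P0
  n5 'a': a→6
  n6 'aa': c→7
  n7 'aac': d→8
  n8 'aacd': ·  ←P1
  n9 'b': a→20 c→16  ←P2
  n10 'e': a→11
  n11 'ea': b→12
  n12 'eab': a→13
  n13 'eaba': e→14
  n14 'eabae': a→15
  n15 'eabaea': ·  ←P3
  n16 'bc': b→17
  n17 'bcb': d→18
  n18 'bcbd': e→19
  n19 'bcbde': ·  ←P4
  n20 'ba': e→21
  n21 'bae': a→22
  n22 'baea': ·  ←P5

BFS fail/out derivation:
  n1('c'): parent n0 fail=0; on 'c' 0 → fail=0;  out ∅∪∅=∅
  n5('a'): parent n0 fail=0; on 'a' 0 → fail=0;  out ∅∪∅=∅
  n9('b'): parent n0 fail=0; on 'b' 0 → fail=0;  out {2}∪∅={2}
  n10('e'): parent n0 fail=0; on 'e' 0 → fail=0;  out ∅∪∅=∅
  n2('ca'): parent n1 fail=0; on 'a' 0 → fail=5;  out ∅∪∅=∅
  n6('aa'): parent n5 fail=0; on 'a' 0 → fail=5;  out ∅∪∅=∅
  n11('ea'): parent n10 fail=0; on 'a' 0 → fail=5;  out ∅∪∅=∅
  n16('bc'): parent n9 fail=0; on 'c' 0 → fail=1;  out ∅∪∅=∅
  n20('ba'): parent n9 fail=0; on 'a' 0 → fail=5;  out ∅∪∅=∅
  n3('cad'): parent n2 fail=5; on 'd' 5→0 → fail=0;  out ∅∪∅=∅
  n7('aac'): parent n6 fail=5; on 'c' 5→0 → fail=1;  out ∅∪∅=∅
  n12('eab'): parent n11 fail=5; on 'b' 5→0 → fail=9;  out ∅∪{2}={2}
  n17('bcb'): parent n16 fail=1; on 'b' 1→0 → fail=9;  out ∅∪{2}={2}
  n21('bae'): parent n20 fail=5; on 'e' 5→0 → fail=10;  out ∅∪∅=∅
  n4('cadc'): parent n3 fail=0; on 'c' 0 → fail=1;  out {0}∪∅={0}
  n8('aacd'): parent n7 fail=1; on 'd' 1→0 → fail=0;  out {1}∪∅={1}
  n13('eaba'): parent n12 fail=9; on 'a' 9 → fail=20;  out ∅∪∅=∅
  n18('bcbd'): parent n17 fail=9; on 'd' 9→0 → fail=0;  out ∅∪∅=∅
  n22('baea'): parent n21 fail=10; on 'a' 10 → fail=11;  out {5}∪∅={5}
  n14('eabae'): parent n13 fail=20; on 'e' 20 → fail=21;  out ∅∪∅=∅
  n19('bcbde'): parent n18 fail=0; on 'e' 0 → fail=10;  out {4}∪∅={4}
  n15('eabaea'): parent n14 fail=21; on 'a' 21 → fail=22;  out {3}∪{5}={3,5}

Text stream:
[0] read 'e'  n0⇒n10
[1] read 'a'  n10⇒n11
[2] read 'b'  n11⇒n12  emit P2@[2:2]
[3] read 'a'  n12⇒n13
[4] read 'e'  n13⇒n14
[5] read 'a'  n14⇒n15  emit P3@[0:5],P5@[2:5]
[6] read 'd'  n15⇒n0 (fail-walked)
[7] read 'a'  n0⇒n5
[8] read 'a'  n5⇒n6
[9] read 'c'  n6⇒n7
[10] read 'a'  n7⇒n2 (fail-walked)
[11] read 'd'  n2⇒n3
[12] read 'c'  n3⇒n4  emit P0@[9:12]
[13] read 'b'  n4⇒n9 (fail-walked)  emit P2@[13:13]
[14] read 'b'  n9⇒n9 (fail-walked)  emit P2@[14:14]
[15] read 'a'  n9⇒n20
[16] read 'e'  n20⇒n21
[17] read 'a'  n21⇒n22  emit P5@[14:17]
[18] read 'c'  n22⇒n1 (fail-walked)
[19] read 'a'  n1⇒n2
[20] read 'd'  n2⇒n3
[21] read 'c'  n3⇒n4  emit P0@[18:21]
[22] read 'a'  n4⇒n2 (fail-walked)
[23] read 'a'  n2⇒n6 (fail-walked)
[24] read 'c'  n6⇒n7
[25] read 'd'  n7⇒n8  emit P1@[22:25]
[26] read 'd'  n8⇒n0 (fail-walked)
[27] read 'e'  n0⇒n10
[28] read 'a'  n10⇒n11
[29] read 'b'  n11⇒n12  emit P2@[29:29]
[30] read 'a'  n12⇒n13
[31] read 'e'  n13⇒n14
[32] read 'a'  n14⇒n15  emit P3@[27:32],P5@[29:32]
[33] read 'c'  n15⇒n1 (fail-walked)
[34] read 'a'  n1⇒n2
[35] read 'd'  n2⇒n3
[36] read 'c'  n3⇒n4  emit P0@[33:36]
[37] read 'd'  n4⇒n0 (fail-walked)
[38] read 'b'  n0⇒n9  emit P2@[38:38]
[39] read 'e'  n9⇒n10 (fail-walked)
[40] read 'a'  n10⇒n11
[41] read 'b'  n11⇒n12  emit P2@[41:41]
[42] read 'a'  n12⇒n13
[43] read 'e'  n13⇒n14
[44] read 'a'  n14⇒n15  emit P3@[39:44],P5@[41:44]
[45] read 'a'  n15⇒n6 (fail-walked)
[46] read 'd'  n6⇒n0 (fail-walked)
[47] read 'c'  n0⇒n1
[48] read 'b'  n1⇒n9 (fail-walked)  emit P2@[48:48]
[49] read 'c'  n9⇒n16
[50] read 'b'  n16⇒n17  emit P2@[50:50]
[51] read 'd'  n17⇒n18
[52] read 'e'  n18⇒n19  emit P4@[48:52]
[53] read 'e'  n19⇒n10 (fail-walked)

Matches: [[2,2],[5,3],[5,5],[12,0],[13,2],[14,2],[17,5],[21,0],[25,1],[29,2],[32,3],[32,5],[36,0],[38,2],[41,2],[44,3],[44,5],[48,2],[50,2],[52,4]]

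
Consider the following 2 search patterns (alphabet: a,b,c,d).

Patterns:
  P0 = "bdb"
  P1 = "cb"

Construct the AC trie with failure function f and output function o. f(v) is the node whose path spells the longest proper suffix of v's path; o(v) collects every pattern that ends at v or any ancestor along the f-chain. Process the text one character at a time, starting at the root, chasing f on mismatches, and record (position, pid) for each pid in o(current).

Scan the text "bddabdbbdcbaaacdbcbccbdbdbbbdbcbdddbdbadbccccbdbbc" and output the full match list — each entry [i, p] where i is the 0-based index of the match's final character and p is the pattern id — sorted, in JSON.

Construct AC machine:
Trie nodes:
  n0 'ε': b→1 c→4
  n1 'b': d→2
  n2 'bd': b→3
  n3 'bdb': ·  [P0 ends]
  n4 'c': b→5
  n5 'cb': ·  [P1 ends]

Failure links (BFS by depth):
  fail(1) 'b': from fail(0)=0 chase 'b': 0 ⇒ 0;  out=∅∪out(0)=∅
  fail(4) 'c': from fail(0)=0 chase 'c': 0 ⇒ 0;  out=∅∪out(0)=∅
  fail(2) 'bd': from fail(1)=0 chase 'd': 0 ⇒ 0;  out=∅∪out(0)=∅
  fail(5) 'cb': from fail(4)=0 chase 'b': 0 ⇒ 1;  out={1}∪out(1)={1}
  fail(3) 'bdb': from fail(2)=0 chase 'b': 0 ⇒ 1;  out={0}∪out(1)={0}

Scan:
i=0 'b': node 0→1
i=1 'd': node 1→2
i=2 'd': node 2→0 (fail-walked)
i=3 'a': node 0→0
i=4 'b': node 0→1
i=5 'd': node 1→2
i=6 'b': node 2→3  → match P0@[4:6]
i=7 'b': node 3→1 (fail-walked)
i=8 'd': node 1→2
i=9 'c': node 2→4 (fail-walked)
i=10 'b': node 4→5  → match P1@[9:10]
i=11 'a': node 5→0 (fail-walked)
i=12 'a': node 0→0
i=13 'a': node 0→0
i=14 'c': node 0→4
i=15 'd': node 4→0 (fail-walked)
i=16 'b': node 0→1
i=17 'c': node 1→4 (fail-walked)
i=18 'b': node 4→5  → match P1@[17:18]
i=19 'c': node 5→4 (fail-walked)
i=20 'c': node 4→4 (fail-walked)
i=21 'b': node 4→5  → match P1@[20:21]
i=22 'd': node 5→2 (fail-walked)
i=23 'b': node 2→3  → match P0@[21:23]
i=24 'd': node 3→2 (fail-walked)
i=25 'b': node 2→3  → match P0@[23:25]
i=26 'b': node 3→1 (fail-walked)
i=27 'b': node 1→1 (fail-walked)
i=28 'd': node 1→2
i=29 'b': node 2→3  → match P0@[27:29]
i=30 'c': node 3→4 (fail-walked)
i=31 'b': node 4→5  → match P1@[30:31]
i=32 'd': node 5→2 (fail-walked)
i=33 'd': node 2→0 (fail-walked)
i=34 'd': node 0→0
i=35 'b': node 0→1
i=36 'd': node 1→2
i=37 'b': node 2→3  → match P0@[35:37]
i=38 'a': node 3→0 (fail-walked)
i=39 'd': node 0→0
i=40 'b': node 0→1
i=41 'c': node 1→4 (fail-walked)
i=42 'c': node 4→4 (fail-walked)
i=43 'c': node 4→4 (fail-walked)
i=44 'c': node 4→4 (fail-walked)
i=45 'b': node 4→5  → match P1@[44:45]
i=46 'd': node 5→2 (fail-walked)
i=47 'b': node 2→3  → match P0@[45:47]
i=48 'b': node 3→1 (fail-walked)
i=49 'c': node 1→4 (fail-walked)

Result: [[6,0],[10,1],[18,1],[21,1],[23,0],[25,0],[29,0],[31,1],[37,0],[45,1],[47,0]]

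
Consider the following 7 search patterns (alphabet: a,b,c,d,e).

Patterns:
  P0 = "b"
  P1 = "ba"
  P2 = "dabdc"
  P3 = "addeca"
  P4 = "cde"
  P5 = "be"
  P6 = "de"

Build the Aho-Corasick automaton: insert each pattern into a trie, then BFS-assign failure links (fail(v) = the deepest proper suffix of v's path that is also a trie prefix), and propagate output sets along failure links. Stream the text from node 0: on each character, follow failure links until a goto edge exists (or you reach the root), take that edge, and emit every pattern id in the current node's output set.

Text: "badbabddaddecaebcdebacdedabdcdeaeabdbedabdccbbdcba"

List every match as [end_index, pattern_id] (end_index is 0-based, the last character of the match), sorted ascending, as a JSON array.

Build:
Trie nodes:
  n0 'ε': a→8 b→1 c→14 d→3
  n1 'b': a→2 e→17  ←P0
  n2 'ba': ·  ←P1
  n3 'd': a→4 e→18
  n4 'da': b→5
  n5 'dab': d→6
  n6 'dabd': c→7
  n7 'dabdc': ·  ←P2
  n8 'a': d→9
  n9 'ad': d→10
  n10 'add': e→11
  n11 'adde': c→12
  n12 'addec': a→13
  n13 'addeca': ·  ←P3
  n14 'c': d→15
  n15 'cd': e→16
  n16 'cde': ·  ←P4
  n17 'be': ·  ←P5
  n18 'de': ·  ←P6

Failure links (BFS by depth):
  n1('b'): parent n0 fail=0; on 'b' 0 → fail=0;  out {0}∪∅={0}
  n3('d'): parent n0 fail=0; on 'd' 0 → fail=0;  out ∅∪∅=∅
  n8('a'): parent n0 fail=0; on 'a' 0 → fail=0;  out ∅∪∅=∅
  n14('c'): parent n0 fail=0; on 'c' 0 → fail=0;  out ∅∪∅=∅
  n2('ba'): parent n1 fail=0; on 'a' 0 → fail=8;  out {1}∪∅={1}
  n4('da'): parent n3 fail=0; on 'a' 0 → fail=8;  out ∅∪∅=∅
  n9('ad'): parent n8 fail=0; on 'd' 0 → fail=3;  out ∅∪∅=∅
  n15('cd'): parent n14 fail=0; on 'd' 0 → fail=3;  out ∅∪∅=∅
  n17('be'): parent n1 fail=0; on 'e' 0 → fail=0;  out {5}∪∅={5}
  n18('de'): parent n3 fail=0; on 'e' 0 → fail=0;  out {6}∪∅={6}
  n5('dab'): parent n4 fail=8; on 'b' 8→0 → fail=1;  out ∅∪{0}={0}
  n10('add'): parent n9 fail=3; on 'd' 3→0 → fail=3;  out ∅∪∅=∅
  n16('cde'): parent n15 fail=3; on 'e' 3 → fail=18;  out {4}∪{6}={4,6}
  n6('dabd'): parent n5 fail=1; on 'd' 1→0 → fail=3;  out ∅∪∅=∅
  n11('adde'): parent n10 fail=3; on 'e' 3 → fail=18;  out ∅∪{6}={6}
  n7('dabdc'): parent n6 fail=3; on 'c' 3→0 → fail=14;  out {2}∪∅={2}
  n12('addec'): parent n11 fail=18; on 'c' 18→0 → fail=14;  out ∅∪∅=∅
  n13('addeca'): parent n12 fail=14; on 'a' 14→0 → fail=8;  out {3}∪∅={3}

Run:
[0] read 'b'  n0⇒n1  → match P0@[0:0]
[1] read 'a'  n1⇒n2  → match P1@[0:1]
[2] read 'd'  n2⇒n9 (via fail)
[3] read 'b'  n9⇒n1 (via fail)  → match P0@[3:3]
[4] read 'a'  n1⇒n2  → match P1@[3:4]
[5] read 'b'  n2⇒n1 (via fail)  → match P0@[5:5]
[6] read 'd'  n1⇒n3 (via fail)
[7] read 'd'  n3⇒n3 (via fail)
[8] read 'a'  n3⇒n4
[9] read 'd'  n4⇒n9 (via fail)
[10] read 'd'  n9⇒n10
[11] read 'e'  n10⇒n11  → match P6@[10:11]
[12] read 'c'  n11⇒n12
[13] read 'a'  n12⇒n13  → match P3@[8:13]
[14] read 'e'  n13⇒n0 (via fail)
[15] read 'b'  n0⇒n1  → match P0@[15:15]
[16] read 'c'  n1⇒n14 (via fail)
[17] read 'd'  n14⇒n15
[18] read 'e'  n15⇒n16  → match P4@[16:18],P6@[17:18]
[19] read 'b'  n16⇒n1 (via fail)  → match P0@[19:19]
[20] read 'a'  n1⇒n2  → match P1@[19:20]
[21] read 'c'  n2⇒n14 (via fail)
[22] read 'd'  n14⇒n15
[23] read 'e'  n15⇒n16  → match P4@[21:23],P6@[22:23]
[24] read 'd'  n16⇒n3 (via fail)
[25] read 'a'  n3⇒n4
[26] read 'b'  n4⇒n5  → match P0@[26:26]
[27] read 'd'  n5⇒n6
[28] read 'c'  n6⇒n7  → match P2@[24:28]
[29] read 'd'  n7⇒n15 (via fail)
[30] read 'e'  n15⇒n16  → match P4@[28:30],P6@[29:30]
[31] read 'a'  n16⇒n8 (via fail)
[32] read 'e'  n8⇒n0 (via fail)
[33] read 'a'  n0⇒n8
[34] read 'b'  n8⇒n1 (via fail)  → match P0@[34:34]
[35] read 'd'  n1⇒n3 (via fail)
[36] read 'b'  n3⇒n1 (via fail)  → match P0@[36:36]
[37] read 'e'  n1⇒n17  → match P5@[36:37]
[38] read 'd'  n17⇒n3 (via fail)
[39] read 'a'  n3⇒n4
[40] read 'b'  n4⇒n5  → match P0@[40:40]
[41] read 'd'  n5⇒n6
[42] read 'c'  n6⇒n7  → match P2@[38:42]
[43] read 'c'  n7⇒n14 (via fail)
[44] read 'b'  n14⇒n1 (via fail)  → match P0@[44:44]
[45] read 'b'  n1⇒n1 (via fail)  → match P0@[45:45]
[46] read 'd'  n1⇒n3 (via fail)
[47] read 'c'  n3⇒n14 (via fail)
[48] read 'b'  n14⇒n1 (via fail)  → match P0@[48:48]
[49] read 'a'  n1⇒n2  → match P1@[48:49]

Result: [[0,0],[1,1],[3,0],[4,1],[5,0],[11,6],[13,3],[15,0],[18,4],[18,6],[19,0],[20,1],[23,4],[23,6],[26,0],[28,2],[30,4],[30,6],[34,0],[36,0],[37,5],[40,0],[42,2],[44,0],[45,0],[48,0],[49,1]]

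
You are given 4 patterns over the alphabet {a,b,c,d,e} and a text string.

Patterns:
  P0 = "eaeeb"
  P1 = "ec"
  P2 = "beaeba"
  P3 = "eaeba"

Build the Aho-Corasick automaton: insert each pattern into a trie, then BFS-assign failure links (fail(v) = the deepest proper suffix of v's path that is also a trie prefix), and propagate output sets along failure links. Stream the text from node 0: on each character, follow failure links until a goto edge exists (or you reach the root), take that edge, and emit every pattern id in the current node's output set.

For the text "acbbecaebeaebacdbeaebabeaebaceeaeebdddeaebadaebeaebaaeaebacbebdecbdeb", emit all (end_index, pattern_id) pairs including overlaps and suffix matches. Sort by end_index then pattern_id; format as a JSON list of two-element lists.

Construct AC machine:
Trie nodes:
  n0 'ε': b→7 e→1
  n1 'e': a→2 c→6
  n2 'ea': e→3
  n3 'eae': b→13 e→4
  n4 'eaee': b→5
  n5 'eaeeb': ·  ←P0
  n6 'ec': ·  ←P1
  n7 'b': e→8
  n8 'be': a→9
  n9 'bea': e→10
  n10 'beae': b→11
  n11 'beaeb': a→12
  n12 'beaeba': ·  ←P2
  n13 'eaeb': a→14
  n14 'eaeba': ·  ←P3

BFS fail/out derivation:
  n1('e'): parent n0 fail=0; on 'e' 0 → fail=0;  out ∅∪∅=∅
  n7('b'): parent n0 fail=0; on 'b' 0 → fail=0;  out ∅∪∅=∅
  n2('ea'): parent n1 fail=0; on 'a' 0 → fail=0;  out ∅∪∅=∅
  n6('ec'): parent n1 fail=0; on 'c' 0 → fail=0;  out {1}∪∅={1}
  n8('be'): parent n7 fail=0; on 'e' 0 → fail=1;  out ∅∪∅=∅
  n3('eae'): parent n2 fail=0; on 'e' 0 → fail=1;  out ∅∪∅=∅
  n9('bea'): parent n8 fail=1; on 'a' 1 → fail=2;  out ∅∪∅=∅
  n4('eaee'): parent n3 fail=1; on 'e' 1→0 → fail=1;  out ∅∪∅=∅
  n10('beae'): parent n9 fail=2; on 'e' 2 → fail=3;  out ∅∪∅=∅
  n13('eaeb'): parent n3 fail=1; on 'b' 1→0 → fail=7;  out ∅∪∅=∅
  n5('eaeeb'): parent n4 fail=1; on 'b' 1→0 → fail=7;  out {0}∪∅={0}
  n11('beaeb'): parent n10 fail=3; on 'b' 3 → fail=13;  out ∅∪∅=∅
  n14('eaeba'): parent n13 fail=7; on 'a' 7→0 → fail=0;  out {3}∪∅={3}
  n12('beaeba'): parent n11 fail=13; on 'a' 13 → fail=14;  out {2}∪{3}={2,3}

Text stream:
[0] read 'a'  n0⇒n0
[1] read 'c'  n0⇒n0
[2] read 'b'  n0⇒n7
[3] read 'b'  n7⇒n7 (fail-walked)
[4] read 'e'  n7⇒n8
[5] read 'c'  n8⇒n6 (fail-walked)  → match P1@[4:5]
[6] read 'a'  n6⇒n0 (fail-walked)
[7] read 'e'  n0⇒n1
[8] read 'b'  n1⇒n7 (fail-walked)
[9] read 'e'  n7⇒n8
[10] read 'a'  n8⇒n9
[11] read 'e'  n9⇒n10
[12] read 'b'  n10⇒n11
[13] read 'a'  n11⇒n12  → match P2@[8:13],P3@[9:13]
[14] read 'c'  n12⇒n0 (fail-walked)
[15] read 'd'  n0⇒n0
[16] read 'b'  n0⇒n7
[17] read 'e'  n7⇒n8
[18] read 'a'  n8⇒n9
[19] read 'e'  n9⇒n10
[20] read 'b'  n10⇒n11
[21] read 'a'  n11⇒n12  → match P2@[16:21],P3@[17:21]
[22] read 'b'  n12⇒n7 (fail-walked)
[23] read 'e'  n7⇒n8
[24] read 'a'  n8⇒n9
[25] read 'e'  n9⇒n10
[26] read 'b'  n10⇒n11
[27] read 'a'  n11⇒n12  → match P2@[22:27],P3@[23:27]
[28] read 'c'  n12⇒n0 (fail-walked)
[29] read 'e'  n0⇒n1
[30] read 'e'  n1⇒n1 (fail-walked)
[31] read 'a'  n1⇒n2
[32] read 'e'  n2⇒n3
[33] read 'e'  n3⇒n4
[34] read 'b'  n4⇒n5  → match P0@[30:34]
[35] read 'd'  n5⇒n0 (fail-walked)
[36] read 'd'  n0⇒n0
[37] read 'd'  n0⇒n0
[38] read 'e'  n0⇒n1
[39] read 'a'  n1⇒n2
[40] read 'e'  n2⇒n3
[41] read 'b'  n3⇒n13
[42] read 'a'  n13⇒n14  → match P3@[38:42]
[43] read 'd'  n14⇒n0 (fail-walked)
[44] read 'a'  n0⇒n0
[45] read 'e'  n0⇒n1
[46] read 'b'  n1⇒n7 (fail-walked)
[47] read 'e'  n7⇒n8
[48] read 'a'  n8⇒n9
[49] read 'e'  n9⇒n10
[50] read 'b'  n10⇒n11
[51] read 'a'  n11⇒n12  → match P2@[46:51],P3@[47:51]
[52] read 'a'  n12⇒n0 (fail-walked)
[53] read 'e'  n0⇒n1
[54] read 'a'  n1⇒n2
[55] read 'e'  n2⇒n3
[56] read 'b'  n3⇒n13
[57] read 'a'  n13⇒n14  → match P3@[53:57]
[58] read 'c'  n14⇒n0 (fail-walked)
[59] read 'b'  n0⇒n7
[60] read 'e'  n7⇒n8
[61] read 'b'  n8⇒n7 (fail-walked)
[62] read 'd'  n7⇒n0 (fail-walked)
[63] read 'e'  n0⇒n1
[64] read 'c'  n1⇒n6  → match P1@[63:64]
[65] read 'b'  n6⇒n7 (fail-walked)
[66] read 'd'  n7⇒n0 (fail-walked)
[67] read 'e'  n0⇒n1
[68] read 'b'  n1⇒n7 (fail-walked)

Matches: [[5,1],[13,2],[13,3],[21,2],[21,3],[27,2],[27,3],[34,0],[42,3],[51,2],[51,3],[57,3],[64,1]]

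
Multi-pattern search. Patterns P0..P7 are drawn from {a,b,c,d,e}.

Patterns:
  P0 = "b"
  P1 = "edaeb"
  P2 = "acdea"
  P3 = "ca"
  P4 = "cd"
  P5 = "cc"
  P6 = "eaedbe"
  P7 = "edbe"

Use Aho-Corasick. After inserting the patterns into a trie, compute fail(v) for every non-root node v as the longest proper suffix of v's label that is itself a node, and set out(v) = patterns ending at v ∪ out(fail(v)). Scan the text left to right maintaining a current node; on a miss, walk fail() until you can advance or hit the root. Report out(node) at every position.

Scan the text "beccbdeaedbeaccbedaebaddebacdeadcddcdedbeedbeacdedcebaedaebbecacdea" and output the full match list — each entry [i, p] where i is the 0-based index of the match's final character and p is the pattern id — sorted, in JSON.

Build automaton:
Trie (insert patterns):
  n0 'ε': a→7 b→1 c→12 e→2
  n1 'b': ·  [P0 ends]
  n2 'e': a→16 d→3
  n3 'ed': a→4 b→21
  n4 'eda': e→5
  n5 'edae': b→6
  n6 'edaeb': ·  [P1 ends]
  n7 'a': c→8
  n8 'ac': d→9
  n9 'acd': e→10
  n10 'acde': a→11
  n11 'acdea': ·  [P2 ends]
  n12 'c': a→13 c→15 d→14
  n13 'ca': ·  [P3 ends]
  n14 'cd': ·  [P4 ends]
  n15 'cc': ·  [P5 ends]
  n16 'ea': e→17
  n17 'eae': d→18
  n18 'eaed': b→19
  n19 'eaedb': e→20
  n20 'eaedbe': ·  [P6 ends]
  n21 'edb': e→22
  n22 'edbe': ·  [P7 ends]

Failure links (BFS by depth):
  n1('b'): parent n0 fail=0; on 'b' 0 → fail=0;  out {0}∪∅={0}
  n2('e'): parent n0 fail=0; on 'e' 0 → fail=0;  out ∅∪∅=∅
  n7('a'): parent n0 fail=0; on 'a' 0 → fail=0;  out ∅∪∅=∅
  n12('c'): parent n0 fail=0; on 'c' 0 → fail=0;  out ∅∪∅=∅
  n3('ed'): parent n2 fail=0; on 'd' 0 → fail=0;  out ∅∪∅=∅
  n8('ac'): parent n7 fail=0; on 'c' 0 → fail=12;  out ∅∪∅=∅
  n13('ca'): parent n12 fail=0; on 'a' 0 → fail=7;  out {3}∪∅={3}
  n14('cd'): parent n12 fail=0; on 'd' 0 → fail=0;  out {4}∪∅={4}
  n15('cc'): parent n12 fail=0; on 'c' 0 → fail=12;  out {5}∪∅={5}
  n16('ea'): parent n2 fail=0; on 'a' 0 → fail=7;  out ∅∪∅=∅
  n4('eda'): parent n3 fail=0; on 'a' 0 → fail=7;  out ∅∪∅=∅
  n9('acd'): parent n8 fail=12; on 'd' 12 → fail=14;  out ∅∪{4}={4}
  n17('eae'): parent n16 fail=7; on 'e' 7→0 → fail=2;  out ∅∪∅=∅
  n21('edb'): parent n3 fail=0; on 'b' 0 → fail=1;  out ∅∪{0}={0}
  n5('edae'): parent n4 fail=7; on 'e' 7→0 → fail=2;  out ∅∪∅=∅
  n10('acde'): parent n9 fail=14; on 'e' 14→0 → fail=2;  out ∅∪∅=∅
  n18('eaed'): parent n17 fail=2; on 'd' 2 → fail=3;  out ∅∪∅=∅
  n22('edbe'): parent n21 fail=1; on 'e' 1→0 → fail=2;  out {7}∪∅={7}
  n6('edaeb'): parent n5 fail=2; on 'b' 2→0 → fail=1;  out {1}∪{0}={0,1}
  n11('acdea'): parent n10 fail=2; on 'a' 2 → fail=16;  out {2}∪∅={2}
  n19('eaedb'): parent n18 fail=3; on 'b' 3 → fail=21;  out ∅∪{0}={0}
  n20('eaedbe'): parent n19 fail=21; on 'e' 21 → fail=22;  out {6}∪{7}={6,7}

Scan:
i=0 'b': node 0→1  → match P0@[0:0]
i=1 'e': node 1→2 (fail-walked)
i=2 'c': node 2→12 (fail-walked)
i=3 'c': node 12→15  → match P5@[2:3]
i=4 'b': node 15→1 (fail-walked)  → match P0@[4:4]
i=5 'd': node 1→0 (fail-walked)
i=6 'e': node 0→2
i=7 'a': node 2→16
i=8 'e': node 16→17
i=9 'd': node 17→18
i=10 'b': node 18→19  → match P0@[10:10]
i=11 'e': node 19→20  → match P6@[6:11],P7@[8:11]
i=12 'a': node 20→16 (fail-walked)
i=13 'c': node 16→8 (fail-walked)
i=14 'c': node 8→15 (fail-walked)  → match P5@[13:14]
i=15 'b': node 15→1 (fail-walked)  → match P0@[15:15]
i=16 'e': node 1→2 (fail-walked)
i=17 'd': node 2→3
i=18 'a': node 3→4
i=19 'e': node 4→5
i=20 'b': node 5→6  → match P0@[20:20],P1@[16:20]
i=21 'a': node 6→7 (fail-walked)
i=22 'd': node 7→0 (fail-walked)
i=23 'd': node 0→0
i=24 'e': node 0→2
i=25 'b': node 2→1 (fail-walked)  → match P0@[25:25]
i=26 'a': node 1→7 (fail-walked)
i=27 'c': node 7→8
i=28 'd': node 8→9  → match P4@[27:28]
i=29 'e': node 9→10
i=30 'a': node 10→11  → match P2@[26:30]
i=31 'd': node 11→0 (fail-walked)
i=32 'c': node 0→12
i=33 'd': node 12→14  → match P4@[32:33]
i=34 'd': node 14→0 (fail-walked)
i=35 'c': node 0→12
i=36 'd': node 12→14  → match P4@[35:36]
i=37 'e': node 14→2 (fail-walked)
i=38 'd': node 2→3
i=39 'b': node 3→21  → match P0@[39:39]
i=40 'e': node 21→22  → match P7@[37:40]
i=41 'e': node 22→2 (fail-walked)
i=42 'd': node 2→3
i=43 'b': node 3→21  → match P0@[43:43]
i=44 'e': node 21→22  → match P7@[41:44]
i=45 'a': node 22→16 (fail-walked)
i=46 'c': node 16→8 (fail-walked)
i=47 'd': node 8→9  → match P4@[46:47]
i=48 'e': node 9→10
i=49 'd': node 10→3 (fail-walked)
i=50 'c': node 3→12 (fail-walked)
i=51 'e': node 12→2 (fail-walked)
i=52 'b': node 2→1 (fail-walked)  → match P0@[52:52]
i=53 'a': node 1→7 (fail-walked)
i=54 'e': node 7→2 (fail-walked)
i=55 'd': node 2→3
i=56 'a': node 3→4
i=57 'e': node 4→5
i=58 'b': node 5→6  → match P0@[58:58],P1@[54:58]
i=59 'b': node 6→1 (fail-walked)  → match P0@[59:59]
i=60 'e': node 1→2 (fail-walked)
i=61 'c': node 2→12 (fail-walked)
i=62 'a': node 12→13  → match P3@[61:62]
i=63 'c': node 13→8 (fail-walked)
i=64 'd': node 8→9  → match P4@[63:64]
i=65 'e': node 9→10
i=66 'a': node 10→11  → match P2@[62:66]

All matches (sorted): [[0,0],[3,5],[4,0],[10,0],[11,6],[11,7],[14,5],[15,0],[20,0],[20,1],[25,0],[28,4],[30,2],[33,4],[36,4],[39,0],[40,7],[43,0],[44,7],[47,4],[52,0],[58,0],[58,1],[59,0],[62,3],[64,4],[66,2]]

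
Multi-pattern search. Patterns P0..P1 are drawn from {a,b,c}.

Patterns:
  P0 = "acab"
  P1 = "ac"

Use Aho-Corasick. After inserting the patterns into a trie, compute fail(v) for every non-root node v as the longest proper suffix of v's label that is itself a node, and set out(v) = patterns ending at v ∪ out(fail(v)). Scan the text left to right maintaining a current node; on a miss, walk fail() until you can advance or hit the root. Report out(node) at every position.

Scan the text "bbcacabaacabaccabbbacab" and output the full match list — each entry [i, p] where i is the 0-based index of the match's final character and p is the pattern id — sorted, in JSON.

Construct AC machine:
Trie nodes:
  0='ε' goto a→1
  1='a' goto c→2
  2='ac' goto a→3  [P1 ends]
  3='aca' goto b→4
  4='acab' goto ·  [P0 ends]

Failure links (BFS by depth):
  fail(1) 'a': from fail(0)=0 chase 'a': 0 ⇒ 0;  out=∅∪out(0)=∅
  fail(2) 'ac': from fail(1)=0 chase 'c': 0 ⇒ 0;  out={1}∪out(0)={1}
  fail(3) 'aca': from fail(2)=0 chase 'a': 0 ⇒ 1;  out=∅∪out(1)=∅
  fail(4) 'acab': from fail(3)=1 chase 'b': 1→0 ⇒ 0;  out={0}∪out(0)={0}

Run:
[0] read 'b'  n0⇒n0
[1] read 'b'  n0⇒n0
[2] read 'c'  n0⇒n0
[3] read 'a'  n0⇒n1
[4] read 'c'  n1⇒n2  emit P1@[3:4]
[5] read 'a'  n2⇒n3
[6] read 'b'  n3⇒n4  emit P0@[3:6]
[7] read 'a'  n4⇒n1 (fail-walked)
[8] read 'a'  n1⇒n1 (fail-walked)
[9] read 'c'  n1⇒n2  emit P1@[8:9]
[10] read 'a'  n2⇒n3
[11] read 'b'  n3⇒n4  emit P0@[8:11]
[12] read 'a'  n4⇒n1 (fail-walked)
[13] read 'c'  n1⇒n2  emit P1@[12:13]
[14] read 'c'  n2⇒n0 (fail-walked)
[15] read 'a'  n0⇒n1
[16] read 'b'  n1⇒n0 (fail-walked)
[17] read 'b'  n0⇒n0
[18] read 'b'  n0⇒n0
[19] read 'a'  n0⇒n1
[20] read 'c'  n1⇒n2  emit P1@[19:20]
[21] read 'a'  n2⇒n3
[22] read 'b'  n3⇒n4  emit P0@[19:22]

All matches (sorted): [[4,1],[6,0],[9,1],[11,0],[13,1],[20,1],[22,0]]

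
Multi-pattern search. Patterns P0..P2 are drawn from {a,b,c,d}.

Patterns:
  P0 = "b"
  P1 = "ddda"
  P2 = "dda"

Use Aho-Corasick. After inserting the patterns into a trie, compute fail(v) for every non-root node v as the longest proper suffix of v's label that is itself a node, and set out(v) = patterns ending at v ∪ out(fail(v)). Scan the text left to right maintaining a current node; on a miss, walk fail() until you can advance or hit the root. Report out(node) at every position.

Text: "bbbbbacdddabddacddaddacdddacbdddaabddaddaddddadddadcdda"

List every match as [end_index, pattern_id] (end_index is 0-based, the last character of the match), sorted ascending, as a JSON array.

Build automaton:
Trie (insert patterns):
  n0 'ε': b→1 d→2
  n1 'b': ·  [P0 ends]
  n2 'd': d→3
  n3 'dd': a→6 d→4
  n4 'ddd': a→5
  n5 'ddda': ·  [P1 ends]
  n6 'dda': ·  [P2 ends]

BFS fail/out derivation:
  fail(1) 'b': from fail(0)=0 chase 'b': 0 ⇒ 0;  out={0}∪out(0)={0}
  fail(2) 'd': from fail(0)=0 chase 'd': 0 ⇒ 0;  out=∅∪out(0)=∅
  fail(3) 'dd': from fail(2)=0 chase 'd': 0 ⇒ 2;  out=∅∪out(2)=∅
  fail(4) 'ddd': from fail(3)=2 chase 'd': 2 ⇒ 3;  out=∅∪out(3)=∅
  fail(6) 'dda': from fail(3)=2 chase 'a': 2→0 ⇒ 0;  out={2}∪out(0)={2}
  fail(5) 'ddda': from fail(4)=3 chase 'a': 3 ⇒ 6;  out={1}∪out(6)={1,2}

Run:
i=0 'b': node 0→1  ** P0@[0:0]
i=1 'b': node 1→1 ·f  ** P0@[1:1]
i=2 'b': node 1→1 ·f  ** P0@[2:2]
i=3 'b': node 1→1 ·f  ** P0@[3:3]
i=4 'b': node 1→1 ·f  ** P0@[4:4]
i=5 'a': node 1→0 ·f
i=6 'c': node 0→0
i=7 'd': node 0→2
i=8 'd': node 2→3
i=9 'd': node 3→4
i=10 'a': node 4→5  ** P1@[7:10],P2@[8:10]
i=11 'b': node 5→1 ·f  ** P0@[11:11]
i=12 'd': node 1→2 ·f
i=13 'd': node 2→3
i=14 'a': node 3→6  ** P2@[12:14]
i=15 'c': node 6→0 ·f
i=16 'd': node 0→2
i=17 'd': node 2→3
i=18 'a': node 3→6  ** P2@[16:18]
i=19 'd': node 6→2 ·f
i=20 'd': node 2→3
i=21 'a': node 3→6  ** P2@[19:21]
i=22 'c': node 6→0 ·f
i=23 'd': node 0→2
i=24 'd': node 2→3
i=25 'd': node 3→4
i=26 'a': node 4→5  ** P1@[23:26],P2@[24:26]
i=27 'c': node 5→0 ·f
i=28 'b': node 0→1  ** P0@[28:28]
i=29 'd': node 1→2 ·f
i=30 'd': node 2→3
i=31 'd': node 3→4
i=32 'a': node 4→5  ** P1@[29:32],P2@[30:32]
i=33 'a': node 5→0 ·f
i=34 'b': node 0→1  ** P0@[34:34]
i=35 'd': node 1→2 ·f
i=36 'd': node 2→3
i=37 'a': node 3→6  ** P2@[35:37]
i=38 'd': node 6→2 ·f
i=39 'd': node 2→3
i=40 'a': node 3→6  ** P2@[38:40]
i=41 'd': node 6→2 ·f
i=42 'd': node 2→3
i=43 'd': node 3→4
i=44 'd': node 4→4 ·f
i=45 'a': node 4→5  ** P1@[42:45],P2@[43:45]
i=46 'd': node 5→2 ·f
i=47 'd': node 2→3
i=48 'd': node 3→4
i=49 'a': node 4→5  ** P1@[46:49],P2@[47:49]
i=50 'd': node 5→2 ·f
i=51 'c': node 2→0 ·f
i=52 'd': node 0→2
i=53 'd': node 2→3
i=54 'a': node 3→6  ** P2@[52:54]

Matches: [[0,0],[1,0],[2,0],[3,0],[4,0],[10,1],[10,2],[11,0],[14,2],[18,2],[21,2],[26,1],[26,2],[28,0],[32,1],[32,2],[34,0],[37,2],[40,2],[45,1],[45,2],[49,1],[49,2],[54,2]]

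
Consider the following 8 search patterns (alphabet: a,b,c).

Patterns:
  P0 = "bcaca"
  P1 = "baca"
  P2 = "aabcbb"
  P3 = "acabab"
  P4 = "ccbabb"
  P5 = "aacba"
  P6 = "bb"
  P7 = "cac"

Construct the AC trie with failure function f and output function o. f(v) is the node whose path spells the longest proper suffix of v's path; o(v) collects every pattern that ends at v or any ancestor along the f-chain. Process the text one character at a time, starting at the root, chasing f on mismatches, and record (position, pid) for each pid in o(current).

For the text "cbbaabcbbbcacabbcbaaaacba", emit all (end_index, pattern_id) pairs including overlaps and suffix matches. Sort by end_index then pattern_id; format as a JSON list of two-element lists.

Build automaton:
Trie nodes:
  n0 'ε': a→9 b→1 c→20
  n1 'b': a→6 b→29 c→2
  n2 'bc': a→3
  n3 'bca': c→4
  n4 'bcac': a→5
  n5 'bcaca': ·  ←P0
  n6 'ba': c→7
  n7 'bac': a→8
  n8 'baca': ·  ←P1
  n9 'a': a→10 c→15
  n10 'aa': b→11 c→26
  n11 'aab': c→12
  n12 'aabc': b→13
  n13 'aabcb': b→14
  n14 'aabcbb': ·  ←P2
  n15 'ac': a→16
  n16 'aca': b→17
  n17 'acab': a→18
  n18 'acaba': b→19
  n19 'acabab': ·  ←P3
  n20 'c': a→30 c→21
  n21 'cc': b→22
  n22 'ccb': a→23
  n23 'ccba': b→24
  n24 'ccbab': b→25
  n25 'ccbabb': ·  ←P4
  n26 'aac': b→27
  n27 'aacb': a→28
  n28 'aacba': ·  ←P5
  n29 'bb': ·  ←P6
  n30 'ca': c→31
  n31 'cac': ·  ←P7

BFS fail/out derivation:
  n1('b'): parent n0 fail=0; on 'b' 0 → fail=0;  out ∅∪∅=∅
  n9('a'): parent n0 fail=0; on 'a' 0 → fail=0;  out ∅∪∅=∅
  n20('c'): parent n0 fail=0; on 'c' 0 → fail=0;  out ∅∪∅=∅
  n2('bc'): parent n1 fail=0; on 'c' 0 → fail=20;  out ∅∪∅=∅
  n6('ba'): parent n1 fail=0; on 'a' 0 → fail=9;  out ∅∪∅=∅
  n10('aa'): parent n9 fail=0; on 'a' 0 → fail=9;  out ∅∪∅=∅
  n15('ac'): parent n9 fail=0; on 'c' 0 → fail=20;  out ∅∪∅=∅
  n21('cc'): parent n20 fail=0; on 'c' 0 → fail=20;  out ∅∪∅=∅
  n29('bb'): parent n1 fail=0; on 'b' 0 → fail=1;  out {6}∪∅={6}
  n30('ca'): parent n20 fail=0; on 'a' 0 → fail=9;  out ∅∪∅=∅
  n3('bca'): parent n2 fail=20; on 'a' 20 → fail=30;  out ∅∪∅=∅
  n7('bac'): parent n6 fail=9; on 'c' 9 → fail=15;  out ∅∪∅=∅
  n11('aab'): parent n10 fail=9; on 'b' 9→0 → fail=1;  out ∅∪∅=∅
  n16('aca'): parent n15 fail=20; on 'a' 20 → fail=30;  out ∅∪∅=∅
  n22('ccb'): parent n21 fail=20; on 'b' 20→0 → fail=1;  out ∅∪∅=∅
  n26('aac'): parent n10 fail=9; on 'c' 9 → fail=15;  out ∅∪∅=∅
  n31('cac'): parent n30 fail=9; on 'c' 9 → fail=15;  out {7}∪∅={7}
  n4('bcac'): parent n3 fail=30; on 'c' 30 → fail=31;  out ∅∪{7}={7}
  n8('baca'): parent n7 fail=15; on 'a' 15 → fail=16;  out {1}∪∅={1}
  n12('aabc'): parent n11 fail=1; on 'c' 1 → fail=2;  out ∅∪∅=∅
  n17('acab'): parent n16 fail=30; on 'b' 30→9→0 → fail=1;  out ∅∪∅=∅
  n23('ccba'): parent n22 fail=1; on 'a' 1 → fail=6;  out ∅∪∅=∅
  n27('aacb'): parent n26 fail=15; on 'b' 15→20→0 → fail=1;  out ∅∪∅=∅
  n5('bcaca'): parent n4 fail=31; on 'a' 31→15 → fail=16;  out {0}∪∅={0}
  n13('aabcb'): parent n12 fail=2; on 'b' 2→20→0 → fail=1;  out ∅∪∅=∅
  n18('acaba'): parent n17 fail=1; on 'a' 1 → fail=6;  out ∅∪∅=∅
  n24('ccbab'): parent n23 fail=6; on 'b' 6→9→0 → fail=1;  out ∅∪∅=∅
  n28('aacba'): parent n27 fail=1; on 'a' 1 → fail=6;  out {5}∪∅={5}
  n14('aabcbb'): parent n13 fail=1; on 'b' 1 → fail=29;  out {2}∪{6}={2,6}
  n19('acabab'): parent n18 fail=6; on 'b' 6→9→0 → fail=1;  out {3}∪∅={3}
  n25('ccbabb'): parent n24 fail=1; on 'b' 1 → fail=29;  out {4}∪{6}={4,6}

Run:
[0] read 'c'  n0⇒n20
[1] read 'b'  n20⇒n1 (fail-walked)
[2] read 'b'  n1⇒n29  ** P6@[1:2]
[3] read 'a'  n29⇒n6 (fail-walked)
[4] read 'a'  n6⇒n10 (fail-walked)
[5] read 'b'  n10⇒n11
[6] read 'c'  n11⇒n12
[7] read 'b'  n12⇒n13
[8] read 'b'  n13⇒n14  ** P2@[3:8],P6@[7:8]
[9] read 'b'  n14⇒n29 (fail-walked)  ** P6@[8:9]
[10] read 'c'  n29⇒n2 (fail-walked)
[11] read 'a'  n2⇒n3
[12] read 'c'  n3⇒n4  ** P7@[10:12]
[13] read 'a'  n4⇒n5  ** P0@[9:13]
[14] read 'b'  n5⇒n17 (fail-walked)
[15] read 'b'  n17⇒n29 (fail-walked)  ** P6@[14:15]
[16] read 'c'  n29⇒n2 (fail-walked)
[17] read 'b'  n2⇒n1 (fail-walked)
[18] read 'a'  n1⇒n6
[19] read 'a'  n6⇒n10 (fail-walked)
[20] read 'a'  n10⇒n10 (fail-walked)
[21] read 'a'  n10⇒n10 (fail-walked)
[22] read 'c'  n10⇒n26
[23] read 'b'  n26⇒n27
[24] read 'a'  n27⇒n28  ** P5@[20:24]

Matches: [[2,6],[8,2],[8,6],[9,6],[12,7],[13,0],[15,6],[24,5]]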